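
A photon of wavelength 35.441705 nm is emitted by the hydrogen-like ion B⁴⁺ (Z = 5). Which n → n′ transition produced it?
n = 11 → n = 3

First, find the photon energy from the wavelength (hc = 1239.84 eV·nm):
E = hc/λ = 1239.84 eV·nm / 35.441705 nm = 34.982516 eV

The energy levels of B⁴⁺ satisfy E_n = -13.6057 × 5² / n² eV, so an emission n_i → n_f releases
ΔE = 13.6057 × 5² × (1/n_f² − 1/n_i²) eV.

Setting ΔE equal to the photon energy:
1/n_f² − 1/n_i² = 34.982516 / (13.6057 × 5²) = 0.10284665

Since 1/n_i² must be positive, we need 1/n_f² > 0.10284665, i.e. n_f ≤ 3. For each allowed n_f, solve n_i = (1/n_f² − 0.10284665)^(−1/2) and check whether it is a whole number:
  n_f = 1: 1/n_i² = 1.00000000 − 0.10284665 = 0.89715335 → n_i = 1.056  (not an integer) ✗
  n_f = 2: 1/n_i² = 0.25000000 − 0.10284665 = 0.14715335 → n_i = 2.607  (not an integer) ✗
  n_f = 3: 1/n_i² = 0.11111111 − 0.10284665 = 0.00826446 → n_i = 11.000  → integer, n_i = 11 ✓

Only n_f = 3 gives an integer upper level, n_i = 11.

The transition is from n = 11 to n = 3 (emission).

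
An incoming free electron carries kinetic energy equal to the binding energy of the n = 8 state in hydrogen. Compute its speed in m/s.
2.73e+05 m/s (or 0.09122% of c)

The binding energy at n = 8 for hydrogen is:
E_8 = -13.6057/8² = -0.2125891 eV
|E_8| = 0.2125891 eV

Convert to Joules:
KE = 0.2125891 eV × (1.602177 × 10⁻¹⁹ J/eV) = 3.4061e-20 J

Using KE = ½mv²:
v = √(2·KE/m_e)
v = √(2 × 3.4061e-20 J / 9.10938 × 10⁻³¹ kg)
v = 2.73e+05 m/s

This is approximately 0.09122% the speed of light.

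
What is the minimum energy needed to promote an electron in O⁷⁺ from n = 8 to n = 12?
7.558722 eV

The energy levels of a hydrogen-like atom are E_n = -13.6057 Z² eV / n².

Energy at n = 8: E_8 = -13.6057 × 8² / 8² = -13.605700000 eV
Energy at n = 12: E_12 = -13.6057 × 8² / 12² = -6.046977778 eV

The excitation energy is the difference:
ΔE = E_12 - E_8
ΔE = -6.046977778 - (-13.605700000)
ΔE = 7.558722 eV

Since this is positive, energy must be absorbed (photon absorption).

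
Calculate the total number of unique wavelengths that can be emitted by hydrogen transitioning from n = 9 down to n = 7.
3

The electron can occupy levels n = 7, 8, ..., 9 during de-excitation — that is m = 9 - 7 + 1 = 3 distinct levels.

The number of distinct spectral lines equals the number of ways to choose 2 of these m levels (each pair gives one possible emission transition):

Number of lines = m(m-1)/2 = 3×2/2 = 3

These correspond to all possible transitions between the 3 levels:
9 → 8, 9 → 7, 8 → 7

Each transition produces a photon with a unique energy (and thus wavelength). This count does not depend on Z.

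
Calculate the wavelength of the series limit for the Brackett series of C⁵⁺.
40.500673 nm

The series limit corresponds to the transition from n = ∞ to n = 4.
This is the highest energy (shortest wavelength) transition in the Brackett series.

E_∞ = 0 eV
E_4 = -13.6057 × 6² / 4² = -30.61282500 eV

Energy at series limit:
ΔE = E_∞ - E_4 = 0 - (-30.61282500) = 30.61282500 eV
λ = hc/E = 1239.84 eV·nm / 30.61282500 eV = 40.500673 nm

This energy equals the ionization energy from the n = 4 state of C⁵⁺.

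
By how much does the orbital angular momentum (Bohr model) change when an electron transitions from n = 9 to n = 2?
7.38e-34 J·s (or 7ℏ)

In the Bohr model, L_n = nℏ where ℏ = 1.0546e-34 J·s.

L_9 = 9ℏ = 9.4914e-34 J·s
L_2 = 2ℏ = 2.1092e-34 J·s

ΔL = L_9 - L_2 = (9 - 2)ℏ = 7ℏ
ΔL = 7 × 1.0546e-34 J·s = 7.38e-34 J·s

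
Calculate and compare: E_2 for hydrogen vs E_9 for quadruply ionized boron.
B⁴⁺ at n = 9 (E = -4.19929 eV)

Using E_n = -13.6057 Z² / n² eV:

H (Z = 1) at n = 2:
E = -13.6057 × 1² / 2² = -13.6057 × 1 / 4 = -3.40142500 eV

B⁴⁺ (Z = 5) at n = 9:
E = -13.6057 × 5² / 9² = -13.6057 × 25 / 81 = -4.19929012 eV

Since -4.19929012 eV < -3.40142500 eV,
B⁴⁺ at n = 9 is more tightly bound (requires more energy to ionize).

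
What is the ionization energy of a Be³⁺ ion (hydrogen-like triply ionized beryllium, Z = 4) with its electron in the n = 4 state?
13.606 eV

The ionization energy is the energy needed to remove the electron completely (n → ∞).

For a hydrogen-like ion with Z = 4, E_n = -13.6057 Z² / n² eV.

At n = 4: E_4 = -13.6057 × 4² / 4² = -13.605700 eV
At n = ∞: E_∞ = 0 eV

Ionization energy = E_∞ - E_4 = 0 - (-13.605700) = 13.605700 eV
Ionization energy ≈ 13.606 eV

This is also called the binding energy of the electron in state n = 4.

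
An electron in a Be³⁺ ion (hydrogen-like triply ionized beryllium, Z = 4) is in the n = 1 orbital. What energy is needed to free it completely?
217.69 eV

The ionization energy is the energy needed to remove the electron completely (n → ∞).

For a hydrogen-like ion with Z = 4, E_n = -13.6057 Z² / n² eV.

At n = 1: E_1 = -13.6057 × 4² / 1² = -217.69120 eV
At n = ∞: E_∞ = 0 eV

Ionization energy = E_∞ - E_1 = 0 - (-217.69120) = 217.69120 eV
Ionization energy ≈ 217.69 eV

This is also called the binding energy of the electron in state n = 1.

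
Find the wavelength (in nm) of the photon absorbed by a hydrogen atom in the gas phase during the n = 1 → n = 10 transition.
92.0470 nm

First, find the transition energy using E_n = -13.6057 / n² eV:
E_1 = -13.6057 / 1² = -13.605700 eV
E_10 = -13.6057 / 10² = -0.136057 eV

Photon energy: |ΔE| = |E_10 - E_1| = 13.469643 eV

Convert to wavelength using E = hc/λ with hc = 1239.84 eV·nm:
λ = hc/E = 1239.84 eV·nm / 13.469643 eV
λ = 92.0470 nm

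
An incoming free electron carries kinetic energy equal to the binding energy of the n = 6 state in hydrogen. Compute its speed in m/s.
3.65e+05 m/s (or 0.12162% of c)

The binding energy at n = 6 for hydrogen is:
E_6 = -13.6057/6² = -0.3779361 eV
|E_6| = 0.3779361 eV

Convert to Joules:
KE = 0.3779361 eV × (1.602177 × 10⁻¹⁹ J/eV) = 6.0552e-20 J

Using KE = ½mv²:
v = √(2·KE/m_e)
v = √(2 × 6.0552e-20 J / 9.10938 × 10⁻³¹ kg)
v = 3.65e+05 m/s

This is approximately 0.12162% the speed of light.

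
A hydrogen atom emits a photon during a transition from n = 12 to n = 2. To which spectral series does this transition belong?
Balmer series

The spectral series in hydrogen are named based on the final (lower) energy level:
- Lyman series: n_final = 1 (ultraviolet)
- Balmer series: n_final = 2 (visible/near-UV)
- Paschen series: n_final = 3 (infrared)
- Brackett series: n_final = 4 (infrared)
- Pfund series: n_final = 5 (far infrared)

Since this transition ends at n = 2, it belongs to the Balmer series.

For reference, this 12 → 2 line has photon energy
ΔE = 13.6057 eV × (1/2² - 1/12²) = 3.30694097 eV,
corresponding to wavelength λ = hc/ΔE = 1239.84 eV·nm / 3.30694097 eV = 374.9205 nm in the visible/near-UV region.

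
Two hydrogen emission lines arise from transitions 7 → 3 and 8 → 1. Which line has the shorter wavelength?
8 → 1

Calculate the energy for each transition:

Transition 7 → 3:
ΔE₁ = |E_3 - E_7| = |-13.6057/3² - (-13.6057/7²)|
ΔE₁ = |-1.51174444444 - (-0.27766734694)| = 1.23407710 eV

Transition 8 → 1:
ΔE₂ = |E_1 - E_8| = |-13.6057/1² - (-13.6057/8²)|
ΔE₂ = |-13.60570000000 - (-0.21258906250)| = 13.39311094 eV

Since 13.39311094 eV > 1.23407710 eV, the transition 8 → 1 emits the more energetic photon.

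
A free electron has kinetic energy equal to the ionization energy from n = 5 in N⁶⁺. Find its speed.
3.06e+06 m/s (or 1.02% of c)

The binding energy at n = 5 for N⁶⁺ is:
E_5 = -13.6057 × 7²/5² = -26.6672 eV
|E_5| = 26.6672 eV

Convert to Joules:
KE = 26.6672 eV × (1.602177 × 10⁻¹⁹ J/eV) = 4.2726e-18 J

Using KE = ½mv²:
v = √(2·KE/m_e)
v = √(2 × 4.2726e-18 J / 9.10938 × 10⁻³¹ kg)
v = 3.06e+06 m/s

This is approximately 1.02% the speed of light.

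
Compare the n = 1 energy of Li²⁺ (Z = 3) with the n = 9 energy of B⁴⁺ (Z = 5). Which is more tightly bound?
Li²⁺ at n = 1 (E = -122.451300 eV)

Using E_n = -13.6057 Z² / n² eV:

Li²⁺ (Z = 3) at n = 1:
E = -13.6057 × 3² / 1² = -13.6057 × 9 / 1 = -122.451300000 eV

B⁴⁺ (Z = 5) at n = 9:
E = -13.6057 × 5² / 9² = -13.6057 × 25 / 81 = -4.199290123 eV

Since -122.451300000 eV < -4.199290123 eV,
Li²⁺ at n = 1 is more tightly bound (requires more energy to ionize).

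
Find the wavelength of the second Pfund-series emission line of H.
4651.25 nm

The lines of a series are numbered from the longest wavelength (smallest ΔE) outward; the second line is the transition from n = n_f + 2 to n_f.
The Pfund series has all transitions ending at n_f = 5.

For H, the second line (β-line) is the jump from n = 7 to n = 5:
E_7 = -13.6057 / 7² = -0.27766735 eV
E_5 = -13.6057 / 5² = -0.54422800 eV
ΔE = E_7 - E_5 = 0.26656065 eV

λ = hc/E = 1239.84 eV·nm / 0.26656065 eV
λ = 4651.25 nm

This is the β-line of the Pfund series in H.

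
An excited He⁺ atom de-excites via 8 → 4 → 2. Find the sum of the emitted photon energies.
12.755344 eV

The energy levels of He⁺ are E_n = -13.6057 × 2² / n² eV.

First transition (8 → 4):
ΔE₁ = |E_4 - E_8|
ΔE₁ = |-3.401425000000 - (-0.850356250000)| = 2.551068750 eV

Second transition (4 → 2):
ΔE₂ = |E_2 - E_4|
ΔE₂ = |-13.605700000000 - (-3.401425000000)| = 10.204275000 eV

Total energy released:
E_total = ΔE₁ + ΔE₂ = 2.551068750 + 10.204275000 = 12.755344 eV

Note: This equals the direct transition 8 → 2: 12.755344 eV ✓
Energy is conserved regardless of the path taken.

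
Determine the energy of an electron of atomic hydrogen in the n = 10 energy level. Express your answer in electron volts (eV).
-0.13606 eV

The energy levels of a hydrogen-like atom are given by:
E_n = -13.6057 eV / n²

For n = 10:
E_10 = -13.6057 eV / 10²
E_10 = -13.6057 eV / 100
E_10 = -0.13606 eV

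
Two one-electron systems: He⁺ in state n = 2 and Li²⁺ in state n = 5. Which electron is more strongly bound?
He⁺ at n = 2 (E = -13.6057 eV)

Using E_n = -13.6057 Z² / n² eV:

He⁺ (Z = 2) at n = 2:
E = -13.6057 × 2² / 2² = -13.6057 × 4 / 4 = -13.6057000 eV

Li²⁺ (Z = 3) at n = 5:
E = -13.6057 × 3² / 5² = -13.6057 × 9 / 25 = -4.8980520 eV

Since -13.6057000 eV < -4.8980520 eV,
He⁺ at n = 2 is more tightly bound (requires more energy to ionize).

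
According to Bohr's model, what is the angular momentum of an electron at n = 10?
1.05e-33 J·s (or 10ℏ)

In the Bohr model, angular momentum is quantized:
L = nℏ

where ℏ = h/(2π) = 1.0546e-34 J·s

For n = 10:
L = 10 × 1.0546e-34 J·s
L = 1.05e-33 J·s

This can also be written as L = 10ℏ.
The angular momentum is an integer multiple of the reduced Planck constant.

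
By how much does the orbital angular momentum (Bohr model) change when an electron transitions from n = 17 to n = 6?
1.16e-33 J·s (or 11ℏ)

In the Bohr model, L_n = nℏ where ℏ = 1.0546e-34 J·s.

L_17 = 17ℏ = 1.7928e-33 J·s
L_6 = 6ℏ = 6.3276e-34 J·s

ΔL = L_17 - L_6 = (17 - 6)ℏ = 11ℏ
ΔL = 11 × 1.0546e-34 J·s = 1.16e-33 J·s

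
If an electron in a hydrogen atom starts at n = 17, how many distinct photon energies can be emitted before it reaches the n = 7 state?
55

The electron can occupy levels n = 7, 8, ..., 17 during de-excitation — that is m = 17 - 7 + 1 = 11 distinct levels.

The number of distinct spectral lines equals the number of ways to choose 2 of these m levels (each pair gives one possible emission transition):

Number of lines = m(m-1)/2 = 11×10/2 = 55

These correspond to all possible transitions between the 11 levels:
17 → 16, 17 → 15, 17 → 14, 17 → 13, 17 → 12, 17 → 11, 17 → 10, 17 → 9...

Each transition produces a photon with a unique energy (and thus wavelength). This count does not depend on Z.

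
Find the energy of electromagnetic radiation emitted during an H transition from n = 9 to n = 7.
0.109696 eV

The energy levels are E_n = -13.6057 eV / n².

Energy at n = 9: E_9 = -13.6057 / 9² = -0.167971605 eV
Energy at n = 7: E_7 = -13.6057 / 7² = -0.277667347 eV

For emission (electron falling to lower state), the photon energy is:
E_photon = E_9 - E_7 = |-0.167971605 - (-0.277667347)|
E_photon = 0.109696 eV

This energy is carried away by the emitted photon.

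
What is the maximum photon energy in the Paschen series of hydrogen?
1.511744 eV

The series limit corresponds to the transition from n = ∞ to n = 3.
This is the highest energy (shortest wavelength) transition in the Paschen series.

E_∞ = 0 eV
E_3 = -13.6057 / 3² = -1.511744 eV

Energy at series limit:
ΔE = E_∞ - E_3 = 0 - (-1.511744) = 1.511744 eV

This energy equals the ionization energy from the n = 3 state of hydrogen.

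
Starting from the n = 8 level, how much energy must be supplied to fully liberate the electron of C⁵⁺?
7.653206 eV

The ionization energy is the energy needed to remove the electron completely (n → ∞).

For a hydrogen-like ion with Z = 6, E_n = -13.6057 Z² / n² eV.

At n = 8: E_8 = -13.6057 × 6² / 8² = -7.653206250 eV
At n = ∞: E_∞ = 0 eV

Ionization energy = E_∞ - E_8 = 0 - (-7.653206250) = 7.653206250 eV
Ionization energy ≈ 7.653206 eV

This is also called the binding energy of the electron in state n = 8.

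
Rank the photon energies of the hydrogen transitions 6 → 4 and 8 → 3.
8 → 3

Calculate the energy for each transition:

Transition 6 → 4:
ΔE₁ = |E_4 - E_6| = |-13.6057/4² - (-13.6057/6²)|
ΔE₁ = |-0.850356250000 - (-0.377936111111)| = 0.472420139 eV

Transition 8 → 3:
ΔE₂ = |E_3 - E_8| = |-13.6057/3² - (-13.6057/8²)|
ΔE₂ = |-1.511744444444 - (-0.212589062500)| = 1.299155382 eV

Since 1.299155382 eV > 0.472420139 eV, the transition 8 → 3 emits the more energetic photon.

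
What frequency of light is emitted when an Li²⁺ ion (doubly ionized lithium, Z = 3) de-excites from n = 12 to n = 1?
2.94030e+16 Hz

First, find the transition energy:
E_12 = -13.6057 × 3² / 12² = -0.85035625 eV
E_1 = -13.6057 × 3² / 1² = -122.45130000 eV
|ΔE| = |E_1 - E_12| = 121.60094375 eV

Convert to Joules: E = 121.60094375 eV × (1.602177 × 10⁻¹⁹ J/eV) = 1.9482624e-17 J

Using E = hf:
f = E/h = 1.9482624e-17 J / (6.62607 × 10⁻³⁴ J·s)
f = 2.94030e+16 Hz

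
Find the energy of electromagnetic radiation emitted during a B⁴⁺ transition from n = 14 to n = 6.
7.712982 eV

The energy levels are E_n = -13.6057 Z² eV / n².

Energy at n = 14: E_14 = -13.6057 × 5² / 14² = -1.735420918 eV
Energy at n = 6: E_6 = -13.6057 × 5² / 6² = -9.448402778 eV

For emission (electron falling to lower state), the photon energy is:
E_photon = E_14 - E_6 = |-1.735420918 - (-9.448402778)|
E_photon = 7.712982 eV

This energy is carried away by the emitted photon.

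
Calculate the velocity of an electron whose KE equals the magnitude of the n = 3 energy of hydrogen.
7.29e+05 m/s (or 0.2432% of c)

The binding energy at n = 3 for hydrogen is:
E_3 = -13.6057/3² = -1.511744 eV
|E_3| = 1.511744 eV

Convert to Joules:
KE = 1.511744 eV × (1.602177 × 10⁻¹⁹ J/eV) = 2.4221e-19 J

Using KE = ½mv²:
v = √(2·KE/m_e)
v = √(2 × 2.4221e-19 J / 9.10938 × 10⁻³¹ kg)
v = 7.29e+05 m/s

This is approximately 0.2432% the speed of light.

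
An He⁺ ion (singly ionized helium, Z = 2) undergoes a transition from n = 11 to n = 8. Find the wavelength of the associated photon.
3095.104 nm

First, find the transition energy using E_n = -13.6057 Z² / n² eV:
E_11 = -13.6057 × 2² / 11² = -0.449775207 eV
E_8 = -13.6057 × 2² / 8² = -0.850356250 eV

Photon energy: |ΔE| = |E_8 - E_11| = 0.400581043 eV

Convert to wavelength using E = hc/λ with hc = 1239.84 eV·nm:
λ = hc/E = 1239.84 eV·nm / 0.400581043 eV
λ = 3095.104 nm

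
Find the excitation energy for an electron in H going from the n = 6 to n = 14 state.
0.31 eV

The energy levels of a hydrogen-like atom are E_n = -13.6057 eV / n².

Energy at n = 6: E_6 = -13.6057 / 6² = -0.37794 eV
Energy at n = 14: E_14 = -13.6057 / 14² = -0.06942 eV

The excitation energy is the difference:
ΔE = E_14 - E_6
ΔE = -0.06942 - (-0.37794)
ΔE = 0.31 eV

Since this is positive, energy must be absorbed (photon absorption).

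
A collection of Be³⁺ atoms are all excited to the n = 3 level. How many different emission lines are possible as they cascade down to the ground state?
3

The electron can occupy levels n = 1, 2, ..., 3 during de-excitation — that is m = 3 - 1 + 1 = 3 distinct levels.

The number of distinct spectral lines equals the number of ways to choose 2 of these m levels (each pair gives one possible emission transition):

Number of lines = m(m-1)/2 = 3×2/2 = 3

These correspond to all possible transitions between the 3 levels:
3 → 2, 3 → 1, 2 → 1

Each transition produces a photon with a unique energy (and thus wavelength). This count does not depend on Z.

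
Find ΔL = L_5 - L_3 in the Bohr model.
2.109e-34 J·s (or 2ℏ)

In the Bohr model, L_n = nℏ where ℏ = 1.05457e-34 J·s.

L_5 = 5ℏ = 5.27285e-34 J·s
L_3 = 3ℏ = 3.16371e-34 J·s

ΔL = L_5 - L_3 = (5 - 3)ℏ = 2ℏ
ΔL = 2 × 1.05457e-34 J·s = 2.109e-34 J·s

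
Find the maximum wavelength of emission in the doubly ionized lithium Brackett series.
450.0075 nm

The longest wavelength corresponds to the smallest energy transition in the series.
The Brackett series has all transitions ending at n_f = 4.

For Li²⁺ (Z = 3), the first line (α-line) is the jump from n = 5 to n = 4:
E_5 = -13.6057 × 3² / 5² = -4.89805200 eV
E_4 = -13.6057 × 3² / 4² = -7.65320625 eV
ΔE = E_5 - E_4 = 2.75515425 eV

λ = hc/E = 1239.84 eV·nm / 2.75515425 eV
λ = 450.0075 nm

This is the α-line of the Brackett series in Li²⁺.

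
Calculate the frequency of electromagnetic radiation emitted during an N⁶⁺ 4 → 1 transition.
1.511e+17 Hz

First, find the transition energy:
E_4 = -13.6057 × 7² / 4² = -41.667456 eV
E_1 = -13.6057 × 7² / 1² = -666.679300 eV
|ΔE| = |E_1 - E_4| = 625.011844 eV

Convert to Joules: E = 625.011844 eV × (1.602177 × 10⁻¹⁹ J/eV) = 1.00138e-16 J

Using E = hf:
f = E/h = 1.00138e-16 J / (6.62607 × 10⁻³⁴ J·s)
f = 1.511e+17 Hz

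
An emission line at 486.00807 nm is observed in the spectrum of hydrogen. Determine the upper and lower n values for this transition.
n = 4 → n = 2

First, find the photon energy from the wavelength (hc = 1239.84 eV·nm):
E = hc/λ = 1239.84 eV·nm / 486.00807 nm = 2.5510688 eV

The energy levels of hydrogen satisfy E_n = -13.6057 / n² eV, so an emission n_i → n_f releases
ΔE = 13.6057 × (1/n_f² − 1/n_i²) eV.

Setting ΔE equal to the photon energy:
1/n_f² − 1/n_i² = 2.5510688 / 13.6057 = 0.18750000

Since 1/n_i² must be positive, we need 1/n_f² > 0.18750000, i.e. n_f ≤ 2. For each allowed n_f, solve n_i = (1/n_f² − 0.18750000)^(−1/2) and check whether it is a whole number:
  n_f = 1: 1/n_i² = 1.00000000 − 0.18750000 = 0.81250000 → n_i = 1.109  (not an integer) ✗
  n_f = 2: 1/n_i² = 0.25000000 − 0.18750000 = 0.06250000 → n_i = 4.000  → integer, n_i = 4 ✓

Only n_f = 2 gives an integer upper level, n_i = 4.

The transition is from n = 4 to n = 2 (emission).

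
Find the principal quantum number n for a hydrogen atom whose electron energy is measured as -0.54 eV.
n = 5

The exact energy levels follow E_n = -13.6057 eV / n².

The measured value (-0.54 eV) is reported to only 2 significant figures, so we must test candidate n values and see which one matches to that precision.

Candidate energies:
  n = 3:  E = -13.6057/3² = -1.51174 eV
  n = 4:  E = -13.6057/4² = -0.85036 eV
  n = 5:  E = -13.6057/5² = -0.54423 eV  ← matches
  n = 6:  E = -13.6057/6² = -0.37794 eV
  n = 7:  E = -13.6057/7² = -0.27767 eV

Checking against the measurement of -0.54 eV (2 sig figs), only n = 5 agrees:
E_5 = -0.54423 eV, which rounds to -0.54 eV ✓

Therefore n = 5.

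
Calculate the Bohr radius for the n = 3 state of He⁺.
0.23813 nm (or 2.38130 Å)

The Bohr radius formula is:
r_n = n² a₀ / Z

where a₀ = 0.05291772 nm is the Bohr radius.

For He⁺ (Z = 2) at n = 3:
r_3 = 3² × 0.05291772 nm / 2
r_3 = 9 × 0.05291772 nm / 2
r_3 = 0.476259 nm / 2
r_3 = 0.23813 nm

The electron orbits at approximately 0.23813 nm from the nucleus.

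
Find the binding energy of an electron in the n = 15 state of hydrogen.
0.0605 eV

The ionization energy is the energy needed to remove the electron completely (n → ∞).

For hydrogen, E_n = -13.6057 eV / n².

At n = 15: E_15 = -13.6057 / 15² = -0.0604698 eV
At n = ∞: E_∞ = 0 eV

Ionization energy = E_∞ - E_15 = 0 - (-0.0604698) = 0.0604698 eV
Ionization energy ≈ 0.0605 eV

This is also called the binding energy of the electron in state n = 15.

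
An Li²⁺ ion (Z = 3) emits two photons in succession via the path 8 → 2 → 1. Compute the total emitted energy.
120.5380 eV

The energy levels of Li²⁺ are E_n = -13.6057 × 3² / n² eV.

First transition (8 → 2):
ΔE₁ = |E_2 - E_8|
ΔE₁ = |-30.6128250000 - (-1.9133015625)| = 28.6995234 eV

Second transition (2 → 1):
ΔE₂ = |E_1 - E_2|
ΔE₂ = |-122.4513000000 - (-30.6128250000)| = 91.8384750 eV

Total energy released:
E_total = ΔE₁ + ΔE₂ = 28.6995234 + 91.8384750 = 120.5380 eV

Note: This equals the direct transition 8 → 1: 120.5380 eV ✓
Energy is conserved regardless of the path taken.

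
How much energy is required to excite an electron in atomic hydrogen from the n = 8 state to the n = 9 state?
0.04 eV

The energy levels of a hydrogen-like atom are E_n = -13.6057 eV / n².

Energy at n = 8: E_8 = -13.6057 / 8² = -0.21259 eV
Energy at n = 9: E_9 = -13.6057 / 9² = -0.16797 eV

The excitation energy is the difference:
ΔE = E_9 - E_8
ΔE = -0.16797 - (-0.21259)
ΔE = 0.04 eV

Since this is positive, energy must be absorbed (photon absorption).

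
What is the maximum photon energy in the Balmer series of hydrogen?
3.40143 eV

The series limit corresponds to the transition from n = ∞ to n = 2.
This is the highest energy (shortest wavelength) transition in the Balmer series.

E_∞ = 0 eV
E_2 = -13.6057 / 2² = -3.40143 eV

Energy at series limit:
ΔE = E_∞ - E_2 = 0 - (-3.40143) = 3.40143 eV

This energy equals the ionization energy from the n = 2 state of hydrogen.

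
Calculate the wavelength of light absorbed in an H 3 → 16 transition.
850.0222 nm

First, find the transition energy using E_n = -13.6057 / n² eV:
E_3 = -13.6057 / 3² = -1.51174444 eV
E_16 = -13.6057 / 16² = -0.05314727 eV

Photon energy: |ΔE| = |E_16 - E_3| = 1.45859717 eV

Convert to wavelength using E = hc/λ with hc = 1239.84 eV·nm:
λ = hc/E = 1239.84 eV·nm / 1.45859717 eV
λ = 850.0222 nm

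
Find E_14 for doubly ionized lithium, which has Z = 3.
-0.625 eV

For hydrogen-like ions, the energy levels scale with Z²:
E_n = -13.6057 Z² / n² eV

For Li²⁺ (Z = 3) at n = 14:
E_14 = -13.6057 × 3² / 14²
E_14 = -13.6057 × 9 / 196
E_14 = -122.4513 / 196
E_14 = -0.625 eV

The energy is 9 times more negative than hydrogen at the same n due to the stronger nuclear charge.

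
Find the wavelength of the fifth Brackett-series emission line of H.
1816.92248 nm

The lines of a series are numbered from the longest wavelength (smallest ΔE) outward; the fifth line is the transition from n = n_f + 5 to n_f.
The Brackett series has all transitions ending at n_f = 4.

For H, the fifth line (ε-line) is the jump from n = 9 to n = 4:
E_9 = -13.6057 / 9² = -0.16797160494 eV
E_4 = -13.6057 / 4² = -0.85035625000 eV
ΔE = E_9 - E_4 = 0.68238464506 eV

λ = hc/E = 1239.84 eV·nm / 0.68238464506 eV
λ = 1816.92248 nm

This is the ε-line of the Brackett series in H.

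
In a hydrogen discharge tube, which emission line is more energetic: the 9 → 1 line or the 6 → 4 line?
9 → 1

Calculate the energy for each transition:

Transition 9 → 1:
ΔE₁ = |E_1 - E_9| = |-13.6057/1² - (-13.6057/9²)|
ΔE₁ = |-13.605700000 - (-0.167971605)| = 13.437728 eV

Transition 6 → 4:
ΔE₂ = |E_4 - E_6| = |-13.6057/4² - (-13.6057/6²)|
ΔE₂ = |-0.850356250 - (-0.377936111)| = 0.472420 eV

Since 13.437728 eV > 0.472420 eV, the transition 9 → 1 emits the more energetic photon.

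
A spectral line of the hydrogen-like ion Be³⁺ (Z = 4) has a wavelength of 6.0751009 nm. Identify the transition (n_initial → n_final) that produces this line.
n = 4 → n = 1

First, find the photon energy from the wavelength (hc = 1239.84 eV·nm):
E = hc/λ = 1239.84 eV·nm / 6.0751009 nm = 204.08550 eV

The energy levels of Be³⁺ satisfy E_n = -13.6057 × 4² / n² eV, so an emission n_i → n_f releases
ΔE = 13.6057 × 4² × (1/n_f² − 1/n_i²) eV.

Setting ΔE equal to the photon energy:
1/n_f² − 1/n_i² = 204.08550 / (13.6057 × 4²) = 0.93750000

Since 1/n_i² must be positive, we need 1/n_f² > 0.93750000, i.e. n_f ≤ 1. For each allowed n_f, solve n_i = (1/n_f² − 0.93750000)^(−1/2) and check whether it is a whole number:
  n_f = 1: 1/n_i² = 1.00000000 − 0.93750000 = 0.06250000 → n_i = 4.000  → integer, n_i = 4 ✓

Only n_f = 1 gives an integer upper level, n_i = 4.

The transition is from n = 4 to n = 1 (emission).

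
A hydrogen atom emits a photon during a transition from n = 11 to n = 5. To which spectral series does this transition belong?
Pfund series

The spectral series in hydrogen are named based on the final (lower) energy level:
- Lyman series: n_final = 1 (ultraviolet)
- Balmer series: n_final = 2 (visible/near-UV)
- Paschen series: n_final = 3 (infrared)
- Brackett series: n_final = 4 (infrared)
- Pfund series: n_final = 5 (far infrared)

Since this transition ends at n = 5, it belongs to the Pfund series.

For reference, this 11 → 5 line has photon energy
ΔE = 13.6057 eV × (1/5² - 1/11²) = 0.43178419835 eV,
corresponding to wavelength λ = hc/ΔE = 1239.84 eV·nm / 0.43178419835 eV = 2871.43440 nm in the far infrared region.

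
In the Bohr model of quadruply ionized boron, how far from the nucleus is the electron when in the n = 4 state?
0.169337 nm (or 1.693367 Å)

The Bohr radius formula is:
r_n = n² a₀ / Z

where a₀ = 0.052917721 nm is the Bohr radius.

For B⁴⁺ (Z = 5) at n = 4:
r_4 = 4² × 0.052917721 nm / 5
r_4 = 16 × 0.052917721 nm / 5
r_4 = 0.8466835 nm / 5
r_4 = 0.169337 nm

The electron orbits at approximately 0.169337 nm from the nucleus.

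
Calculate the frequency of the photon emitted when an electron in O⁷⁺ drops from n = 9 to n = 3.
2.080e+16 Hz

First, find the transition energy:
E_9 = -13.6057 × 8² / 9² = -10.75018 eV
E_3 = -13.6057 × 8² / 3² = -96.75164 eV
|ΔE| = |E_3 - E_9| = 86.00146 eV

Convert to Joules: E = 86.00146 eV × (1.602177 × 10⁻¹⁹ J/eV) = 1.37790e-17 J

Using E = hf:
f = E/h = 1.37790e-17 J / (6.62607 × 10⁻³⁴ J·s)
f = 2.080e+16 Hz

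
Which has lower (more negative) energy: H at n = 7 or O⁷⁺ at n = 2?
O⁷⁺ at n = 2 (E = -217.691200 eV)

Using E_n = -13.6057 Z² / n² eV:

H (Z = 1) at n = 7:
E = -13.6057 × 1² / 7² = -13.6057 × 1 / 49 = -0.277667347 eV

O⁷⁺ (Z = 8) at n = 2:
E = -13.6057 × 8² / 2² = -13.6057 × 64 / 4 = -217.691200000 eV

Since -217.691200000 eV < -0.277667347 eV,
O⁷⁺ at n = 2 is more tightly bound (requires more energy to ionize).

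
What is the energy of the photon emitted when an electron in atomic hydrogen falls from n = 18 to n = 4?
0.81 eV

The energy levels are E_n = -13.6057 eV / n².

Energy at n = 18: E_18 = -13.6057 / 18² = -0.04199 eV
Energy at n = 4: E_4 = -13.6057 / 4² = -0.85036 eV

For emission (electron falling to lower state), the photon energy is:
E_photon = E_18 - E_4 = |-0.04199 - (-0.85036)|
E_photon = 0.81 eV

This energy is carried away by the emitted photon.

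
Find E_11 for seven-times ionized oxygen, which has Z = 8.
-7.1964 eV

For hydrogen-like ions, the energy levels scale with Z²:
E_n = -13.6057 Z² / n² eV

For O⁷⁺ (Z = 8) at n = 11:
E_11 = -13.6057 × 8² / 11²
E_11 = -13.6057 × 64 / 121
E_11 = -870.7648 / 121
E_11 = -7.1964 eV

The energy is 64 times more negative than hydrogen at the same n due to the stronger nuclear charge.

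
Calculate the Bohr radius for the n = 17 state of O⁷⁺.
1.9117 nm (or 19.1165 Å)

The Bohr radius formula is:
r_n = n² a₀ / Z

where a₀ = 0.0529177 nm is the Bohr radius.

For O⁷⁺ (Z = 8) at n = 17:
r_17 = 17² × 0.0529177 nm / 8
r_17 = 289 × 0.0529177 nm / 8
r_17 = 15.29322 nm / 8
r_17 = 1.9117 nm

The electron orbits at approximately 1.9117 nm from the nucleus.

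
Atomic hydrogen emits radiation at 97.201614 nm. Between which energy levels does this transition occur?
n = 4 → n = 1

First, find the photon energy from the wavelength (hc = 1239.84 eV·nm):
E = hc/λ = 1239.84 eV·nm / 97.201614 nm = 12.755344 eV

The energy levels of hydrogen satisfy E_n = -13.6057 / n² eV, so an emission n_i → n_f releases
ΔE = 13.6057 × (1/n_f² − 1/n_i²) eV.

Setting ΔE equal to the photon energy:
1/n_f² − 1/n_i² = 12.755344 / 13.6057 = 0.93750002

Since 1/n_i² must be positive, we need 1/n_f² > 0.93750002, i.e. n_f ≤ 1. For each allowed n_f, solve n_i = (1/n_f² − 0.93750002)^(−1/2) and check whether it is a whole number:
  n_f = 1: 1/n_i² = 1.00000000 − 0.93750002 = 0.06249998 → n_i = 4.000  → integer, n_i = 4 ✓

Only n_f = 1 gives an integer upper level, n_i = 4.

The transition is from n = 4 to n = 1 (emission).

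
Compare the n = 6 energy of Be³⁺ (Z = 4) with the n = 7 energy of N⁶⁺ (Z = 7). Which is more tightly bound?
N⁶⁺ at n = 7 (E = -13.605700 eV)

Using E_n = -13.6057 Z² / n² eV:

Be³⁺ (Z = 4) at n = 6:
E = -13.6057 × 4² / 6² = -13.6057 × 16 / 36 = -6.046977778 eV

N⁶⁺ (Z = 7) at n = 7:
E = -13.6057 × 7² / 7² = -13.6057 × 49 / 49 = -13.605700000 eV

Since -13.605700000 eV < -6.046977778 eV,
N⁶⁺ at n = 7 is more tightly bound (requires more energy to ionize).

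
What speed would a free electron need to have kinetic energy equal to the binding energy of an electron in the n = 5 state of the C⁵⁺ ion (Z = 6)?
2.6252e+06 m/s (or 0.88% of c)

The binding energy at n = 5 for C⁵⁺ is:
E_5 = -13.6057 × 6²/5² = -19.592208 eV
|E_5| = 19.592208 eV

Convert to Joules:
KE = 19.592208 eV × (1.602177 × 10⁻¹⁹ J/eV) = 3.139019e-18 J

Using KE = ½mv²:
v = √(2·KE/m_e)
v = √(2 × 3.139019e-18 J / 9.10938 × 10⁻³¹ kg)
v = 2.6252e+06 m/s

This is approximately 0.88% the speed of light.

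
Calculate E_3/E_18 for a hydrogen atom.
36.000000

Using E_n = -13.6057 Z² / n² eV with Z = 1:

E_3 = -13.6057 / 3² = -13.6057 / 9 = -1.511744444444 eV
E_18 = -13.6057 / 18² = -13.6057 / 324 = -0.041992901235 eV

The ratio is:
E_3/E_18 = (-1.511744444444) / (-0.041992901235)
E_3/E_18 = (-13.6057/9) / (-13.6057/324)
E_3/E_18 = 324/9
E_3/E_18 = 36.000000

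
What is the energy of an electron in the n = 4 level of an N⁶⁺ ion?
-41.66746 eV

For hydrogen-like ions, the energy levels scale with Z²:
E_n = -13.6057 Z² / n² eV

For N⁶⁺ (Z = 7) at n = 4:
E_4 = -13.6057 × 7² / 4²
E_4 = -13.6057 × 49 / 16
E_4 = -666.6793 / 16
E_4 = -41.66746 eV

The energy is 49 times more negative than hydrogen at the same n due to the stronger nuclear charge.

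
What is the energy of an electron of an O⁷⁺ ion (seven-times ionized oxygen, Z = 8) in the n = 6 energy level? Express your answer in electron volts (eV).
-24.187911 eV

The energy levels of a hydrogen-like atom are given by:
E_n = -13.6057 Z² / n² eV  (with Z = 8 for O⁷⁺)

For n = 6:
E_6 = -13.6057 × 8² / 6²
E_6 = -13.6057 × 64 / 36
E_6 = -24.187911 eV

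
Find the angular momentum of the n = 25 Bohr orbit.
2.6364e-33 J·s (or 25ℏ)

In the Bohr model, angular momentum is quantized:
L = nℏ

where ℏ = h/(2π) = 1.054572e-34 J·s

For n = 25:
L = 25 × 1.054572e-34 J·s
L = 2.6364e-33 J·s

This can also be written as L = 25ℏ.
The angular momentum is an integer multiple of the reduced Planck constant.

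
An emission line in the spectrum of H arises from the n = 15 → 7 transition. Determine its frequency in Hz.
5.25182e+13 Hz

First, find the transition energy:
E_15 = -13.6057 / 15² = -0.060469778 eV
E_7 = -13.6057 / 7² = -0.277667347 eV
|ΔE| = |E_7 - E_15| = 0.217197569 eV

Convert to Joules: E = 0.217197569 eV × (1.602177 × 10⁻¹⁹ J/eV) = 3.4798895e-20 J

Using E = hf:
f = E/h = 3.4798895e-20 J / (6.62607 × 10⁻³⁴ J·s)
f = 5.25182e+13 Hz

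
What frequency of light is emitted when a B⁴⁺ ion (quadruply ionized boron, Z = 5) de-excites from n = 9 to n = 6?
1.2692e+15 Hz

First, find the transition energy:
E_9 = -13.6057 × 5² / 9² = -4.1992901 eV
E_6 = -13.6057 × 5² / 6² = -9.4484028 eV
|ΔE| = |E_6 - E_9| = 5.2491127 eV

Convert to Joules: E = 5.2491127 eV × (1.602177 × 10⁻¹⁹ J/eV) = 8.410008e-19 J

Using E = hf:
f = E/h = 8.410008e-19 J / (6.62607 × 10⁻³⁴ J·s)
f = 1.2692e+15 Hz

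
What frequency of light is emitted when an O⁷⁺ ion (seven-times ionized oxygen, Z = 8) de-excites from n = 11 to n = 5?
6.682e+15 Hz

First, find the transition energy:
E_11 = -13.6057 × 8² / 11² = -7.19640331 eV
E_5 = -13.6057 × 8² / 5² = -34.83059200 eV
|ΔE| = |E_5 - E_11| = 27.63418869 eV

Convert to Joules: E = 27.63418869 eV × (1.602177 × 10⁻¹⁹ J/eV) = 4.42749e-18 J

Using E = hf:
f = E/h = 4.42749e-18 J / (6.62607 × 10⁻³⁴ J·s)
f = 6.682e+15 Hz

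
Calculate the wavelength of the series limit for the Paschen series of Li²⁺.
91.126513 nm

The series limit corresponds to the transition from n = ∞ to n = 3.
This is the highest energy (shortest wavelength) transition in the Paschen series.

E_∞ = 0 eV
E_3 = -13.6057 × 3² / 3² = -13.60570000 eV

Energy at series limit:
ΔE = E_∞ - E_3 = 0 - (-13.60570000) = 13.60570000 eV
λ = hc/E = 1239.84 eV·nm / 13.60570000 eV = 91.126513 nm

This energy equals the ionization energy from the n = 3 state of Li²⁺.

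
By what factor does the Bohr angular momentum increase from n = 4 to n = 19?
4.750000

In the Bohr model, L_n = nℏ, so the ratio is purely the ratio of quantum numbers:

L_19/L_4 = 19ℏ / 4ℏ = 19/4 = 4.750000

The angular momentum scales linearly with n.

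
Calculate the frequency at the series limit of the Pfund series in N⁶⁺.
6.45e+15 Hz

The series limit corresponds to the transition from n = ∞ to n = 5.
This is the highest energy (shortest wavelength) transition in the Pfund series.

E_∞ = 0 eV
E_5 = -13.6057 × 7² / 5² = -26.6671720 eV

Energy at series limit:
ΔE = E_∞ - E_5 = 0 - (-26.6671720) = 26.6671720 eV
E = 26.6671720 eV × (1.602177 × 10⁻¹⁹ J/eV) = 4.2726e-18 J
f = E/h = 4.2726e-18 J / (6.62607 × 10⁻³⁴ J·s) = 6.45e+15 Hz

This energy equals the ionization energy from the n = 5 state of N⁶⁺.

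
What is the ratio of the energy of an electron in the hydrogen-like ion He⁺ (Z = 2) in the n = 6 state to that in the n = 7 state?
1.36111

Using E_n = -13.6057 Z² / n² eV with Z = 2:

E_6 = -13.6057 × 2² / 6² = -54.4228 / 36 = -1.51174444444 eV
E_7 = -13.6057 × 2² / 7² = -54.4228 / 49 = -1.11066938776 eV

The ratio is:
E_6/E_7 = (-1.51174444444) / (-1.11066938776)
E_6/E_7 = (-54.4228/36) / (-54.4228/49)
E_6/E_7 = 49/36
E_6/E_7 = 1.36111
(Note: the Z² factors cancel in the ratio.)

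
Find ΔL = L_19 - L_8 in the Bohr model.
1.16003e-33 J·s (or 11ℏ)

In the Bohr model, L_n = nℏ where ℏ = 1.0545718e-34 J·s.

L_19 = 19ℏ = 2.0036864e-33 J·s
L_8 = 8ℏ = 8.4365744e-34 J·s

ΔL = L_19 - L_8 = (19 - 8)ℏ = 11ℏ
ΔL = 11 × 1.0545718e-34 J·s = 1.16003e-33 J·s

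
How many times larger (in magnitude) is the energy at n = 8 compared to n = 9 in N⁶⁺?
1.265625

Using E_n = -13.6057 Z² / n² eV with Z = 7:

E_8 = -13.6057 × 7² / 8² = -666.6793 / 64 = -10.4168640625 eV
E_9 = -13.6057 × 7² / 9² = -666.6793 / 81 = -8.2306086420 eV

The ratio is:
E_8/E_9 = (-10.4168640625) / (-8.2306086420)
E_8/E_9 = (-666.6793/64) / (-666.6793/81)
E_8/E_9 = 81/64
E_8/E_9 = 1.265625
(Note: the Z² factors cancel in the ratio.)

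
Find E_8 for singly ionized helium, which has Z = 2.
-0.850 eV

For hydrogen-like ions, the energy levels scale with Z²:
E_n = -13.6057 Z² / n² eV

For He⁺ (Z = 2) at n = 8:
E_8 = -13.6057 × 2² / 8²
E_8 = -13.6057 × 4 / 64
E_8 = -54.4228 / 64
E_8 = -0.850 eV

The energy is 4 times more negative than hydrogen at the same n due to the stronger nuclear charge.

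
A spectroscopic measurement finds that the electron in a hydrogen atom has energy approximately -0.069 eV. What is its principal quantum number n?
n = 14

The exact energy levels follow E_n = -13.6057 eV / n².

The measured value (-0.069 eV) is reported to only 2 significant figures, so we must test candidate n values and see which one matches to that precision.

Candidate energies:
  n = 12:  E = -13.6057/12² = -0.09448 eV
  n = 13:  E = -13.6057/13² = -0.08051 eV
  n = 14:  E = -13.6057/14² = -0.06942 eV  ← matches
  n = 15:  E = -13.6057/15² = -0.06047 eV
  n = 16:  E = -13.6057/16² = -0.05315 eV

Checking against the measurement of -0.069 eV (2 sig figs), only n = 14 agrees:
E_14 = -0.06942 eV, which rounds to -0.069 eV ✓

Therefore n = 14.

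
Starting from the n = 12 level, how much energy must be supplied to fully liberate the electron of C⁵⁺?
3.40143 eV

The ionization energy is the energy needed to remove the electron completely (n → ∞).

For a hydrogen-like ion with Z = 6, E_n = -13.6057 Z² / n² eV.

At n = 12: E_12 = -13.6057 × 6² / 12² = -3.40142500 eV
At n = ∞: E_∞ = 0 eV

Ionization energy = E_∞ - E_12 = 0 - (-3.40142500) = 3.40142500 eV
Ionization energy ≈ 3.40143 eV

This is also called the binding energy of the electron in state n = 12.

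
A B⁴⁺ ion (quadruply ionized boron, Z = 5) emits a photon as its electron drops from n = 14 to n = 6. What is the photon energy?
7.71298 eV

The energy levels are E_n = -13.6057 Z² eV / n².

Energy at n = 14: E_14 = -13.6057 × 5² / 14² = -1.73542092 eV
Energy at n = 6: E_6 = -13.6057 × 5² / 6² = -9.44840278 eV

For emission (electron falling to lower state), the photon energy is:
E_photon = E_14 - E_6 = |-1.73542092 - (-9.44840278)|
E_photon = 7.71298 eV

This energy is carried away by the emitted photon.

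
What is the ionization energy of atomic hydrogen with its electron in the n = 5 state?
0.54423 eV

The ionization energy is the energy needed to remove the electron completely (n → ∞).

For hydrogen, E_n = -13.6057 eV / n².

At n = 5: E_5 = -13.6057 / 5² = -0.54422800 eV
At n = ∞: E_∞ = 0 eV

Ionization energy = E_∞ - E_5 = 0 - (-0.54422800) = 0.54422800 eV
Ionization energy ≈ 0.54423 eV

This is also called the binding energy of the electron in state n = 5.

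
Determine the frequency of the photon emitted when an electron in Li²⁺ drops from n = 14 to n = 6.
6.714e+14 Hz

First, find the transition energy:
E_14 = -13.6057 × 3² / 14² = -0.624752 eV
E_6 = -13.6057 × 3² / 6² = -3.401425 eV
|ΔE| = |E_6 - E_14| = 2.776673 eV

Convert to Joules: E = 2.776673 eV × (1.602177 × 10⁻¹⁹ J/eV) = 4.44872e-19 J

Using E = hf:
f = E/h = 4.44872e-19 J / (6.62607 × 10⁻³⁴ J·s)
f = 6.714e+14 Hz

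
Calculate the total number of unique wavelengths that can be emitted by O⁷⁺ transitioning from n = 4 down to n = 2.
3

The electron can occupy levels n = 2, 3, ..., 4 during de-excitation — that is m = 4 - 2 + 1 = 3 distinct levels.

The number of distinct spectral lines equals the number of ways to choose 2 of these m levels (each pair gives one possible emission transition):

Number of lines = m(m-1)/2 = 3×2/2 = 3

These correspond to all possible transitions between the 3 levels:
4 → 3, 4 → 2, 3 → 2

Each transition produces a photon with a unique energy (and thus wavelength). This count does not depend on Z.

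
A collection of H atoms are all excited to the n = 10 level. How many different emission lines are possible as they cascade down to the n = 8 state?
3

The electron can occupy levels n = 8, 9, ..., 10 during de-excitation — that is m = 10 - 8 + 1 = 3 distinct levels.

The number of distinct spectral lines equals the number of ways to choose 2 of these m levels (each pair gives one possible emission transition):

Number of lines = m(m-1)/2 = 3×2/2 = 3

These correspond to all possible transitions between the 3 levels:
10 → 9, 10 → 8, 9 → 8

Each transition produces a photon with a unique energy (and thus wavelength). This count does not depend on Z.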